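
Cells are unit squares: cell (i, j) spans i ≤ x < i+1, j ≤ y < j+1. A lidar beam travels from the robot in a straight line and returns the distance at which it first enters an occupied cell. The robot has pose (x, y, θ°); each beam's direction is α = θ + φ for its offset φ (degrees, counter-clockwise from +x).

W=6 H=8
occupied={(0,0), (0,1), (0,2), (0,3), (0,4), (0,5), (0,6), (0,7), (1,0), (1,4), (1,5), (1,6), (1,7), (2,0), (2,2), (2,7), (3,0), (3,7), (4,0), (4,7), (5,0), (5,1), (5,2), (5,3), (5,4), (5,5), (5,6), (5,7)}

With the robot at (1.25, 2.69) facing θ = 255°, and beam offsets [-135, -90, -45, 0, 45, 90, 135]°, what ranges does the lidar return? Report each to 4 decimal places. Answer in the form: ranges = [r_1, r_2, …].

beam 1: φ=-135°, α=120°
  direction (-0.5000, 0.8660); cell (1,2); t to first gridline: x 0.5000, y 0.3580 (then +2.0000 / +1.1547)
    (1,3) via y @ 0.3580
    (0,3) via x @ 0.5000  # hit
  → r_1 = 0.5000
beam 2: φ=-90°, α=165°
  direction (-0.9659, 0.2588); cell (1,2); t to first gridline: x 0.2588, y 1.1977 (then +1.0353 / +3.8637)
    (0,2) via x @ 0.2588  # hit
  → r_2 = 0.2588
beam 3: φ=-45°, α=210°
  direction (-0.8660, -0.5000); cell (1,2); t to first gridline: x 0.2887, y 1.3800 (then +1.1547 / +2.0000)
    (0,2) via x @ 0.2887  # hit
  → r_3 = 0.2887
beam 4: φ=0°, α=255°
  direction (-0.2588, -0.9659); cell (1,2); t to first gridline: x 0.9659, y 0.7143 (then +3.8637 / +1.0353)
    (1,1) via y @ 0.7143
    (0,1) via x @ 0.9659  # hit
  → r_4 = 0.9659
beam 5: φ=45°, α=300°
  direction (0.5000, -0.8660); cell (1,2); t to first gridline: x 1.5000, y 0.7967 (then +2.0000 / +1.1547)
    (1,1) via y @ 0.7967
    (2,1) via x @ 1.5000
    (2,0) via y @ 1.9514  # hit
  → r_5 = 1.9514
beam 6: φ=90°, α=345°
  direction (0.9659, -0.2588); cell (1,2); t to first gridline: x 0.7765, y 2.6660 (then +1.0353 / +3.8637)
    (2,2) via x @ 0.7765  # hit
  → r_6 = 0.7765
beam 7: φ=135°, α=30°
  direction (0.8660, 0.5000); cell (1,2); t to first gridline: x 0.8660, y 0.6200 (then +1.1547 / +2.0000)
    (1,3) via y @ 0.6200
    (2,3) via x @ 0.8660
    (3,3) via x @ 2.0207
    (3,4) via y @ 2.6200
    (4,4) via x @ 3.1754
    (5,4) via x @ 4.3301  # hit
  → r_7 = 4.3301

ranges = [0.5000, 0.2588, 0.2887, 0.9659, 1.9514, 0.7765, 4.3301]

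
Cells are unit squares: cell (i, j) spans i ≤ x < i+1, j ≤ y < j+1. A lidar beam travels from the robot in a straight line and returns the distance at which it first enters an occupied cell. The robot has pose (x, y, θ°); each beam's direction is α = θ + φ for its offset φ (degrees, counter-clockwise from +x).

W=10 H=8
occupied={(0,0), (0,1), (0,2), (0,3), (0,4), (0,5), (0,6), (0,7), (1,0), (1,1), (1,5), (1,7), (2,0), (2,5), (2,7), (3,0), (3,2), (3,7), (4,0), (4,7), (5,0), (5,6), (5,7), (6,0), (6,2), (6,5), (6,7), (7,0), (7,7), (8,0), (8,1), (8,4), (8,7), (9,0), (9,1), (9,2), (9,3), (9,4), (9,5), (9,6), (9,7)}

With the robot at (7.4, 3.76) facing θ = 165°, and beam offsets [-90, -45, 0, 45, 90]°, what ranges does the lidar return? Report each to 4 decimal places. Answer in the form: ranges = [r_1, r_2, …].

ranges = [3.3543, 1.4318, 4.7910, 1.5200, 1.5455]

beam 1: φ=-90°, α=75°
  d=(0.2588,0.9659)  start (7,3)  tX=2.3182 tY=0.2485  stride 1/|dx|=3.8637 1/|dy|=1.0353
    cross y-line → (7,4), t=0.2485
    cross y-line → (7,5), t=1.2837
    cross x-line → (8,5), t=2.3182
    cross y-line → (8,6), t=2.3190
    cross y-line → (8,7), t=3.3543 (wall)
  → r_1 = 3.3543
beam 2: φ=-45°, α=120°
  d=(-0.5000,0.8660)  start (7,3)  tX=0.8000 tY=0.2771  stride 1/|dx|=2.0000 1/|dy|=1.1547
    cross y-line → (7,4), t=0.2771
    cross x-line → (6,4), t=0.8000
    cross y-line → (6,5), t=1.4318 (wall)
  → r_2 = 1.4318
beam 3: φ=0°, α=165°
  d=(-0.9659,0.2588)  start (7,3)  tX=0.4141 tY=0.9273  stride 1/|dx|=1.0353 1/|dy|=3.8637
    cross x-line → (6,3), t=0.4141
    cross y-line → (6,4), t=0.9273
    cross x-line → (5,4), t=1.4494
    cross x-line → (4,4), t=2.4847
    cross x-line → (3,4), t=3.5199
    cross x-line → (2,4), t=4.5552
    cross y-line → (2,5), t=4.7910 (wall)
  → r_3 = 4.7910
beam 4: φ=45°, α=210°
  d=(-0.8660,-0.5000)  start (7,3)  tX=0.4619 tY=1.5200  stride 1/|dx|=1.1547 1/|dy|=2.0000
    cross x-line → (6,3), t=0.4619
    cross y-line → (6,2), t=1.5200 (wall)
  → r_4 = 1.5200
beam 5: φ=90°, α=255°
  d=(-0.2588,-0.9659)  start (7,3)  tX=1.5455 tY=0.7868  stride 1/|dx|=3.8637 1/|dy|=1.0353
    cross y-line → (7,2), t=0.7868
    cross x-line → (6,2), t=1.5455 (wall)
  → r_5 = 1.5455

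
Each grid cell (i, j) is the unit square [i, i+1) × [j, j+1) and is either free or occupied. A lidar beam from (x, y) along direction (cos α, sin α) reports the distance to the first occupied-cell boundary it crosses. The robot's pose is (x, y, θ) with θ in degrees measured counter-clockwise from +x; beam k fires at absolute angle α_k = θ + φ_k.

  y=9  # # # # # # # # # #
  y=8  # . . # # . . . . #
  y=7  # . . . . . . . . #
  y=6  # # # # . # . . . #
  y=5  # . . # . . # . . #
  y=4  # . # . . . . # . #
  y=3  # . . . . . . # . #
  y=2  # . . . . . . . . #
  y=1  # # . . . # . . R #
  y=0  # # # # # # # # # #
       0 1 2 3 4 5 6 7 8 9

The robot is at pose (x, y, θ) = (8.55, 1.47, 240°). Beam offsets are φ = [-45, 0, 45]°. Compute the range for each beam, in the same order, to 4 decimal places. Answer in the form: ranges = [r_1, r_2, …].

ranges = [1.8159, 0.5427, 0.4866]

beam 1: φ=-45°, α=195°
  dir = (cos 195°, sin 195°) = (-0.9659, -0.2588); from cell (8,1)
  next x-line at t=0.5694, next y-line at t=1.8159; Δt_x=1.0353, Δt_y=3.8637
    x: enter (7,1) at t=0.5694
    x: enter (6,1) at t=1.6047
    y: enter (6,0) at t=1.8159 ← occupied
  → r_1 = 1.8159
beam 2: φ=0°, α=240°
  dir = (cos 240°, sin 240°) = (-0.5000, -0.8660); from cell (8,1)
  next x-line at t=1.1000, next y-line at t=0.5427; Δt_x=2.0000, Δt_y=1.1547
    y: enter (8,0) at t=0.5427 ← occupied
  → r_2 = 0.5427
beam 3: φ=45°, α=285°
  dir = (cos 285°, sin 285°) = (0.2588, -0.9659); from cell (8,1)
  next x-line at t=1.7387, next y-line at t=0.4866; Δt_x=3.8637, Δt_y=1.0353
    y: enter (8,0) at t=0.4866 ← occupied
  → r_3 = 0.4866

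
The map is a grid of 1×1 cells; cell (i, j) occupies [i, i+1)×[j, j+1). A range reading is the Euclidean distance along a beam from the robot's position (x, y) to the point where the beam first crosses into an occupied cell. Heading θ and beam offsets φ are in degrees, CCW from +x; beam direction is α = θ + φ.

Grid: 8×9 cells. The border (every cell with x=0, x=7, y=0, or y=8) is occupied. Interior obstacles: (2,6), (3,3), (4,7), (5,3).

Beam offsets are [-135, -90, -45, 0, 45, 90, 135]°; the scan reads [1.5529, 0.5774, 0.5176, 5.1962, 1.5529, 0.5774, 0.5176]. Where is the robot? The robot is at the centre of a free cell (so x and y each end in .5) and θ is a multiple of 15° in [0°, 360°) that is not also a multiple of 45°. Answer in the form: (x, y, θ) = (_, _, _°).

(x, y, θ) = (2.5, 7.5, 330°)

Candidates: 38 free-cell centres × 16 headings = 608 poses. Raycast each; keep the one whose scan matches to 4 dp.
  (5.5, 6.5, 75°): beam 1 = 3.0000 ≠ 1.5529 ✗
  (4.5, 6.5, 330°): beam 2 = 2.8868 ≠ 0.5774 ✗
  (1.5, 6.5, 210°): beam 2 = 1.0000 ≠ 0.5774 ✗
  …
  (2.5, 7.5, 330°): r_1=1.5529, r_2=0.5774, r_3=0.5176, r_4=5.1962, r_5=1.5529, r_6=0.5774, r_7=0.5176 — all match ✓
No second candidate reproduces the full scan.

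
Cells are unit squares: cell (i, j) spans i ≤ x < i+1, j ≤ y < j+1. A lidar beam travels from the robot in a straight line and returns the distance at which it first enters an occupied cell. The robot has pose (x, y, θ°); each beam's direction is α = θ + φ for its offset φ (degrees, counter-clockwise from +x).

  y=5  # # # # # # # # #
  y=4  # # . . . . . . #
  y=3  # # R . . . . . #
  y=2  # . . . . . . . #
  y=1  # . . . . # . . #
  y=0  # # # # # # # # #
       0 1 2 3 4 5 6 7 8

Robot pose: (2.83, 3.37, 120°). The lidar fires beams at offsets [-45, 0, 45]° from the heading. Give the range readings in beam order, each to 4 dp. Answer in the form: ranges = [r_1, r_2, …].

beam 1: φ=-45°, α=75°
  dir = (cos 75°, sin 75°) = (0.2588, 0.9659); from cell (2,3)
  next x-line at t=0.6568, next y-line at t=0.6522; Δt_x=3.8637, Δt_y=1.0353
    y: enter (2,4) at t=0.6522
    x: enter (3,4) at t=0.6568
    y: enter (3,5) at t=1.6875 ← occupied
  → r_1 = 1.6875
beam 2: φ=0°, α=120°
  dir = (cos 120°, sin 120°) = (-0.5000, 0.8660); from cell (2,3)
  next x-line at t=1.6600, next y-line at t=0.7275; Δt_x=2.0000, Δt_y=1.1547
    y: enter (2,4) at t=0.7275
    x: enter (1,4) at t=1.6600 ← occupied
  → r_2 = 1.6600
beam 3: φ=45°, α=165°
  dir = (cos 165°, sin 165°) = (-0.9659, 0.2588); from cell (2,3)
  next x-line at t=0.8593, next y-line at t=2.4341; Δt_x=1.0353, Δt_y=3.8637
    x: enter (1,3) at t=0.8593 ← occupied
  → r_3 = 0.8593

ranges = [1.6875, 1.6600, 0.8593]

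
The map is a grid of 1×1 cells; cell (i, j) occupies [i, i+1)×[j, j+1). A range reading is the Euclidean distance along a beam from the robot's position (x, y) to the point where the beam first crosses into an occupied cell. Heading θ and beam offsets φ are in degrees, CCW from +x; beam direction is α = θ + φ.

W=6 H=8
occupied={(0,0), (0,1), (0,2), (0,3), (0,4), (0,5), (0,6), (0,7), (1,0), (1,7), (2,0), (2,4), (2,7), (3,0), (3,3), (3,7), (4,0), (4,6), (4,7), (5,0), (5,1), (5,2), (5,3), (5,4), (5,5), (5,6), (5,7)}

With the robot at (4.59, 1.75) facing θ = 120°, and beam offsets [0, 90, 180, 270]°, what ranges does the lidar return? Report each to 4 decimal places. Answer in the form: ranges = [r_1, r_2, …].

beam 1: φ=0°, α=120°
  d=(-0.5000,0.8660)  start (4,1)  tX=1.1800 tY=0.2887  stride 1/|dx|=2.0000 1/|dy|=1.1547
    cross y-line → (4,2), t=0.2887
    cross x-line → (3,2), t=1.1800
    cross y-line → (3,3), t=1.4434 (wall)
  → r_1 = 1.4434
beam 2: φ=90°, α=210°
  d=(-0.8660,-0.5000)  start (4,1)  tX=0.6813 tY=1.5000  stride 1/|dx|=1.1547 1/|dy|=2.0000
    cross x-line → (3,1), t=0.6813
    cross y-line → (3,0), t=1.5000 (wall)
  → r_2 = 1.5000
beam 3: φ=180°, α=300°
  d=(0.5000,-0.8660)  start (4,1)  tX=0.8200 tY=0.8660  stride 1/|dx|=2.0000 1/|dy|=1.1547
    cross x-line → (5,1), t=0.8200 (wall)
  → r_3 = 0.8200
beam 4: φ=270°, α=30°
  d=(0.8660,0.5000)  start (4,1)  tX=0.4734 tY=0.5000  stride 1/|dx|=1.1547 1/|dy|=2.0000
    cross x-line → (5,1), t=0.4734 (wall)
  → r_4 = 0.4734

ranges = [1.4434, 1.5000, 0.8200, 0.4734]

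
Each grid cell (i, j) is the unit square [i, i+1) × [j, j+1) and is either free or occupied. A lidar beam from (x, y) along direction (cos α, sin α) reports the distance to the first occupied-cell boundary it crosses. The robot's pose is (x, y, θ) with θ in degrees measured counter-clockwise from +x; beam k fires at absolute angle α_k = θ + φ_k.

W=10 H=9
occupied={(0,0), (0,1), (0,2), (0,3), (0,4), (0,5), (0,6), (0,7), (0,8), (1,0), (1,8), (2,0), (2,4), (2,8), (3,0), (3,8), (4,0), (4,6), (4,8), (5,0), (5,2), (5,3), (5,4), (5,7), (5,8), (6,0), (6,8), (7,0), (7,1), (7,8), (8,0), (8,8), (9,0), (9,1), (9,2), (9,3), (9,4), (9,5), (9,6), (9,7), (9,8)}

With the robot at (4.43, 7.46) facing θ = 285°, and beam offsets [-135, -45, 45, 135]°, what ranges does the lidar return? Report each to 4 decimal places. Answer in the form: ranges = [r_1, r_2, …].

ranges = [1.0800, 0.5312, 0.6582, 0.6235]

beam 1: φ=-135°, α=150°
  direction (-0.8660, 0.5000); cell (4,7); t to first gridline: x 0.4965, y 1.0800 (then +1.1547 / +2.0000)
    (3,7) via x @ 0.4965
    (3,8) via y @ 1.0800  # hit
  → r_1 = 1.0800
beam 2: φ=-45°, α=240°
  direction (-0.5000, -0.8660); cell (4,7); t to first gridline: x 0.8600, y 0.5312 (then +2.0000 / +1.1547)
    (4,6) via y @ 0.5312  # hit
  → r_2 = 0.5312
beam 3: φ=45°, α=330°
  direction (0.8660, -0.5000); cell (4,7); t to first gridline: x 0.6582, y 0.9200 (then +1.1547 / +2.0000)
    (5,7) via x @ 0.6582  # hit
  → r_3 = 0.6582
beam 4: φ=135°, α=60°
  direction (0.5000, 0.8660); cell (4,7); t to first gridline: x 1.1400, y 0.6235 (then +2.0000 / +1.1547)
    (4,8) via y @ 0.6235  # hit
  → r_4 = 0.6235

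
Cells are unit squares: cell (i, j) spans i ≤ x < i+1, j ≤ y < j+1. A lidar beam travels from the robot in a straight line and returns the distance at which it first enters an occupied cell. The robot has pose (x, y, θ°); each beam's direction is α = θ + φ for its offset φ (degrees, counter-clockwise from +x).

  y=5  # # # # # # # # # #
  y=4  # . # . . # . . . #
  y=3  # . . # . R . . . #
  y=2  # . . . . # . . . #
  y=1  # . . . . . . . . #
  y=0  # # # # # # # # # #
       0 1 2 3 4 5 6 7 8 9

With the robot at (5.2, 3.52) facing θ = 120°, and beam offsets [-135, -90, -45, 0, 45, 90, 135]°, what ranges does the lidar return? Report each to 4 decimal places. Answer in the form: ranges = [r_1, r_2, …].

beam 1: φ=-135°, α=345°
  dir = (cos 345°, sin 345°) = (0.9659, -0.2588); from cell (5,3)
  next x-line at t=0.8282, next y-line at t=2.0091; Δt_x=1.0353, Δt_y=3.8637
    x: enter (6,3) at t=0.8282
    x: enter (7,3) at t=1.8635
    y: enter (7,2) at t=2.0091
    x: enter (8,2) at t=2.8988
    x: enter (9,2) at t=3.9340 ← occupied
  → r_1 = 3.9340
beam 2: φ=-90°, α=30°
  dir = (cos 30°, sin 30°) = (0.8660, 0.5000); from cell (5,3)
  next x-line at t=0.9238, next y-line at t=0.9600; Δt_x=1.1547, Δt_y=2.0000
    x: enter (6,3) at t=0.9238
    y: enter (6,4) at t=0.9600
    x: enter (7,4) at t=2.0785
    y: enter (7,5) at t=2.9600 ← occupied
  → r_2 = 2.9600
beam 3: φ=-45°, α=75°
  dir = (cos 75°, sin 75°) = (0.2588, 0.9659); from cell (5,3)
  next x-line at t=3.0910, next y-line at t=0.4969; Δt_x=3.8637, Δt_y=1.0353
    y: enter (5,4) at t=0.4969 ← occupied
  → r_3 = 0.4969
beam 4: φ=0°, α=120°
  dir = (cos 120°, sin 120°) = (-0.5000, 0.8660); from cell (5,3)
  next x-line at t=0.4000, next y-line at t=0.5543; Δt_x=2.0000, Δt_y=1.1547
    x: enter (4,3) at t=0.4000
    y: enter (4,4) at t=0.5543
    y: enter (4,5) at t=1.7090 ← occupied
  → r_4 = 1.7090
beam 5: φ=45°, α=165°
  dir = (cos 165°, sin 165°) = (-0.9659, 0.2588); from cell (5,3)
  next x-line at t=0.2071, next y-line at t=1.8546; Δt_x=1.0353, Δt_y=3.8637
    x: enter (4,3) at t=0.2071
    x: enter (3,3) at t=1.2423 ← occupied
  → r_5 = 1.2423
beam 6: φ=90°, α=210°
  dir = (cos 210°, sin 210°) = (-0.8660, -0.5000); from cell (5,3)
  next x-line at t=0.2309, next y-line at t=1.0400; Δt_x=1.1547, Δt_y=2.0000
    x: enter (4,3) at t=0.2309
    y: enter (4,2) at t=1.0400
    x: enter (3,2) at t=1.3856
    x: enter (2,2) at t=2.5403
    y: enter (2,1) at t=3.0400
    x: enter (1,1) at t=3.6950
    x: enter (0,1) at t=4.8497 ← occupied
  → r_6 = 4.8497
beam 7: φ=135°, α=255°
  dir = (cos 255°, sin 255°) = (-0.2588, -0.9659); from cell (5,3)
  next x-line at t=0.7727, next y-line at t=0.5383; Δt_x=3.8637, Δt_y=1.0353
    y: enter (5,2) at t=0.5383 ← occupied
  → r_7 = 0.5383

ranges = [3.9340, 2.9600, 0.4969, 1.7090, 1.2423, 4.8497, 0.5383]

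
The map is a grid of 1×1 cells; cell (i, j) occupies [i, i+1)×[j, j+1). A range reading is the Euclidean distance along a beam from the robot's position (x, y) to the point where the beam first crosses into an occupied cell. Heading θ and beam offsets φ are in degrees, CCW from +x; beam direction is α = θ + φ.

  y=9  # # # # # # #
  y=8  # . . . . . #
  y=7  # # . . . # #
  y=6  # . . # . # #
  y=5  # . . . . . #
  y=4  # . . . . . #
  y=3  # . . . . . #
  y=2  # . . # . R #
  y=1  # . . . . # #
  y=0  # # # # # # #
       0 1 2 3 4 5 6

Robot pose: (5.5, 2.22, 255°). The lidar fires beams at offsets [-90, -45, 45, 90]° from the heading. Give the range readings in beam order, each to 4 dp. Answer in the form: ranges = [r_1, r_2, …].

beam 1: φ=-90°, α=165°
  dir = (cos 165°, sin 165°) = (-0.9659, 0.2588); from cell (5,2)
  next x-line at t=0.5176, next y-line at t=3.0137; Δt_x=1.0353, Δt_y=3.8637
    x: enter (4,2) at t=0.5176
    x: enter (3,2) at t=1.5529 ← occupied
  → r_1 = 1.5529
beam 2: φ=-45°, α=210°
  dir = (cos 210°, sin 210°) = (-0.8660, -0.5000); from cell (5,2)
  next x-line at t=0.5774, next y-line at t=0.4400; Δt_x=1.1547, Δt_y=2.0000
    y: enter (5,1) at t=0.4400 ← occupied
  → r_2 = 0.4400
beam 3: φ=45°, α=300°
  dir = (cos 300°, sin 300°) = (0.5000, -0.8660); from cell (5,2)
  next x-line at t=1.0000, next y-line at t=0.2540; Δt_x=2.0000, Δt_y=1.1547
    y: enter (5,1) at t=0.2540 ← occupied
  → r_3 = 0.2540
beam 4: φ=90°, α=345°
  dir = (cos 345°, sin 345°) = (0.9659, -0.2588); from cell (5,2)
  next x-line at t=0.5176, next y-line at t=0.8500; Δt_x=1.0353, Δt_y=3.8637
    x: enter (6,2) at t=0.5176 ← occupied
  → r_4 = 0.5176

ranges = [1.5529, 0.4400, 0.2540, 0.5176]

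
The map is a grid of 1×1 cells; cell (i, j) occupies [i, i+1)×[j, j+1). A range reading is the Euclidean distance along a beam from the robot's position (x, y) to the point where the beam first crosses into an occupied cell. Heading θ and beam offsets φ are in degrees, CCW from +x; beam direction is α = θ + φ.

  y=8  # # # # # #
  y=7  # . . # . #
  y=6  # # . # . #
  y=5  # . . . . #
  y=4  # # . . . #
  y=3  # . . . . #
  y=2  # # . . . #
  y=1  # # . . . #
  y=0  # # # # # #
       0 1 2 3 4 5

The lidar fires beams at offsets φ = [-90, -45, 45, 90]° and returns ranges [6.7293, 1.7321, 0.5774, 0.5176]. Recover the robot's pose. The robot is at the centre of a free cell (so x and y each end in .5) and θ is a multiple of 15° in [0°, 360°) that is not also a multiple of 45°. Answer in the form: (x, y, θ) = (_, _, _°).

Enumerate (i+0.5, j+0.5, θ) over the 22 free cells and 16 admissible headings. For each, cast all 4 beams and compare to the given ranges.
  (1.5, 5.5, 60°): beam 1 = 4.0415 ≠ 6.7293 ✗
  (2.5, 3.5, 75°): beam 1 = 2.5882 ≠ 6.7293 ✗
  (3.5, 2.5, 30°): beam 1 = 1.7321 ≠ 6.7293 ✗
  (4.5, 4.5, 210°): beam 1 = 1.7321 ≠ 6.7293 ✗
  (2.5, 6.5, 285°): beam 1 = 0.5176 ≠ 6.7293 ✗
  …
  (3.5, 1.5, 195°): r_1=6.7293, r_2=1.7321, r_3=0.5774, r_4=0.5176 — all match ✓
No second candidate reproduces the full scan.

(x, y, θ) = (3.5, 1.5, 195°)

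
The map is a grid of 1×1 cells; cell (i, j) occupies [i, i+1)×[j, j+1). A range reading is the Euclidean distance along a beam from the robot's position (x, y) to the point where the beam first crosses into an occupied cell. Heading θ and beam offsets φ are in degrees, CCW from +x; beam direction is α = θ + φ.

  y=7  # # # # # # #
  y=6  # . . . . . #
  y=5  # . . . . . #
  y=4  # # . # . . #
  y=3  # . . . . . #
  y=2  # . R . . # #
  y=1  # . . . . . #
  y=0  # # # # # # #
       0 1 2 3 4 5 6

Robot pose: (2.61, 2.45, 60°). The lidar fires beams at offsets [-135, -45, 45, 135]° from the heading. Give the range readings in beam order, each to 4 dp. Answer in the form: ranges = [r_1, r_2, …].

ranges = [1.5012, 3.5096, 2.3569, 1.6668]

beam 1: φ=-135°, α=285°
  cosα=0.2588 sinα=-0.9659 | (2,2) | tMaxX 1.5068 tMaxY 0.4659 | tΔX 3.8637 tΔY 1.0353
    t=0.4659 [y] (2,1)
    t=1.5012 [y] (2,0) — stop
  → r_1 = 1.5012
beam 2: φ=-45°, α=15°
  cosα=0.9659 sinα=0.2588 | (2,2) | tMaxX 0.4038 tMaxY 2.1250 | tΔX 1.0353 tΔY 3.8637
    t=0.4038 [x] (3,2)
    t=1.4390 [x] (4,2)
    t=2.1250 [y] (4,3)
    t=2.4743 [x] (5,3)
    t=3.5096 [x] (6,3) — stop
  → r_2 = 3.5096
beam 3: φ=45°, α=105°
  cosα=-0.2588 sinα=0.9659 | (2,2) | tMaxX 2.3569 tMaxY 0.5694 | tΔX 3.8637 tΔY 1.0353
    t=0.5694 [y] (2,3)
    t=1.6047 [y] (2,4)
    t=2.3569 [x] (1,4) — stop
  → r_3 = 2.3569
beam 4: φ=135°, α=195°
  cosα=-0.9659 sinα=-0.2588 | (2,2) | tMaxX 0.6315 tMaxY 1.7387 | tΔX 1.0353 tΔY 3.8637
    t=0.6315 [x] (1,2)
    t=1.6668 [x] (0,2) — stop
  → r_4 = 1.6668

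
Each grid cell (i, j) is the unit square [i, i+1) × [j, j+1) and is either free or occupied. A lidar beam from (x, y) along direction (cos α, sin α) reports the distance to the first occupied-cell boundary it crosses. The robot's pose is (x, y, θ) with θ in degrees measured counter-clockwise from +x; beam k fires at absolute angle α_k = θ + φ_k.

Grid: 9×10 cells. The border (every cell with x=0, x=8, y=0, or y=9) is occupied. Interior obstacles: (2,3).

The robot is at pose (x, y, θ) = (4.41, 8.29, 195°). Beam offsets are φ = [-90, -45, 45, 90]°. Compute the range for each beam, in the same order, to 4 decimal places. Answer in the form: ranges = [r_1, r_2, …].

ranges = [0.7350, 1.4200, 6.8200, 7.5472]

beam 1: φ=-90°, α=105°
  d=(-0.2588,0.9659)  start (4,8)  tX=1.5841 tY=0.7350  stride 1/|dx|=3.8637 1/|dy|=1.0353
    cross y-line → (4,9), t=0.7350 (wall)
  → r_1 = 0.7350
beam 2: φ=-45°, α=150°
  d=(-0.8660,0.5000)  start (4,8)  tX=0.4734 tY=1.4200  stride 1/|dx|=1.1547 1/|dy|=2.0000
    cross x-line → (3,8), t=0.4734
    cross y-line → (3,9), t=1.4200 (wall)
  → r_2 = 1.4200
beam 3: φ=45°, α=240°
  d=(-0.5000,-0.8660)  start (4,8)  tX=0.8200 tY=0.3349  stride 1/|dx|=2.0000 1/|dy|=1.1547
    cross y-line → (4,7), t=0.3349
    cross x-line → (3,7), t=0.8200
    cross y-line → (3,6), t=1.4896
    cross y-line → (3,5), t=2.6443
    cross x-line → (2,5), t=2.8200
    cross y-line → (2,4), t=3.7990
    cross x-line → (1,4), t=4.8200
    cross y-line → (1,3), t=4.9537
    cross y-line → (1,2), t=6.1084
    cross x-line → (0,2), t=6.8200 (wall)
  → r_3 = 6.8200
beam 4: φ=90°, α=285°
  d=(0.2588,-0.9659)  start (4,8)  tX=2.2796 tY=0.3002  stride 1/|dx|=3.8637 1/|dy|=1.0353
    cross y-line → (4,7), t=0.3002
    cross y-line → (4,6), t=1.3355
    cross x-line → (5,6), t=2.2796
    cross y-line → (5,5), t=2.3708
    cross y-line → (5,4), t=3.4061
    cross y-line → (5,3), t=4.4413
    cross y-line → (5,2), t=5.4766
    cross x-line → (6,2), t=6.1433
    cross y-line → (6,1), t=6.5119
    cross y-line → (6,0), t=7.5472 (wall)
  → r_4 = 7.5472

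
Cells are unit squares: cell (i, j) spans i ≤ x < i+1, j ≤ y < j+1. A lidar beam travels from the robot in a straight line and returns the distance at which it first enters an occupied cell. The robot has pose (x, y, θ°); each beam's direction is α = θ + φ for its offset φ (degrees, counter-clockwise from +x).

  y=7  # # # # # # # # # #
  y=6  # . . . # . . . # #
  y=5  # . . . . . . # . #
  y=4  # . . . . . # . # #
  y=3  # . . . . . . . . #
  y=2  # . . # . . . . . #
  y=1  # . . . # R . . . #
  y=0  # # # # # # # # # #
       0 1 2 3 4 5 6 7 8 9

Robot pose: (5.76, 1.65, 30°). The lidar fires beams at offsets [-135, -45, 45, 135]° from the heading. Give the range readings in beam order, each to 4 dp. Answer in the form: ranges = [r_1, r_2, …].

beam 1: φ=-135°, α=255°
  cosα=-0.2588 sinα=-0.9659 | (5,1) | tMaxX 2.9364 tMaxY 0.6729 | tΔX 3.8637 tΔY 1.0353
    t=0.6729 [y] (5,0) — stop
  → r_1 = 0.6729
beam 2: φ=-45°, α=345°
  cosα=0.9659 sinα=-0.2588 | (5,1) | tMaxX 0.2485 tMaxY 2.5114 | tΔX 1.0353 tΔY 3.8637
    t=0.2485 [x] (6,1)
    t=1.2837 [x] (7,1)
    t=2.3190 [x] (8,1)
    t=2.5114 [y] (8,0) — stop
  → r_2 = 2.5114
beam 3: φ=45°, α=75°
  cosα=0.2588 sinα=0.9659 | (5,1) | tMaxX 0.9273 tMaxY 0.3623 | tΔX 3.8637 tΔY 1.0353
    t=0.3623 [y] (5,2)
    t=0.9273 [x] (6,2)
    t=1.3976 [y] (6,3)
    t=2.4329 [y] (6,4) — stop
  → r_3 = 2.4329
beam 4: φ=135°, α=165°
  cosα=-0.9659 sinα=0.2588 | (5,1) | tMaxX 0.7868 tMaxY 1.3523 | tΔX 1.0353 tΔY 3.8637
    t=0.7868 [x] (4,1) — stop
  → r_4 = 0.7868

ranges = [0.6729, 2.5114, 2.4329, 0.7868]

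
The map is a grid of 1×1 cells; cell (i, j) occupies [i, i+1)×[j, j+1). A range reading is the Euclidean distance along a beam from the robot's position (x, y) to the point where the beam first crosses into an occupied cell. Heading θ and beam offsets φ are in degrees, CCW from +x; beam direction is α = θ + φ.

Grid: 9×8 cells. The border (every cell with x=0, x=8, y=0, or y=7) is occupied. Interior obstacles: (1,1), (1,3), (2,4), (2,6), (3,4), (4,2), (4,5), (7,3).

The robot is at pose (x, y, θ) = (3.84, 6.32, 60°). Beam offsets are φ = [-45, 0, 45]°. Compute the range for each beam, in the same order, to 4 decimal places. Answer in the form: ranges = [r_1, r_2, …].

ranges = [2.6273, 0.7852, 0.7040]

beam 1: φ=-45°, α=15°
  d=(0.9659,0.2588)  start (3,6)  tX=0.1656 tY=2.6273  stride 1/|dx|=1.0353 1/|dy|=3.8637
    cross x-line → (4,6), t=0.1656
    cross x-line → (5,6), t=1.2009
    cross x-line → (6,6), t=2.2362
    cross y-line → (6,7), t=2.6273 (wall)
  → r_1 = 2.6273
beam 2: φ=0°, α=60°
  d=(0.5000,0.8660)  start (3,6)  tX=0.3200 tY=0.7852  stride 1/|dx|=2.0000 1/|dy|=1.1547
    cross x-line → (4,6), t=0.3200
    cross y-line → (4,7), t=0.7852 (wall)
  → r_2 = 0.7852
beam 3: φ=45°, α=105°
  d=(-0.2588,0.9659)  start (3,6)  tX=3.2455 tY=0.7040  stride 1/|dx|=3.8637 1/|dy|=1.0353
    cross y-line → (3,7), t=0.7040 (wall)
  → r_3 = 0.7040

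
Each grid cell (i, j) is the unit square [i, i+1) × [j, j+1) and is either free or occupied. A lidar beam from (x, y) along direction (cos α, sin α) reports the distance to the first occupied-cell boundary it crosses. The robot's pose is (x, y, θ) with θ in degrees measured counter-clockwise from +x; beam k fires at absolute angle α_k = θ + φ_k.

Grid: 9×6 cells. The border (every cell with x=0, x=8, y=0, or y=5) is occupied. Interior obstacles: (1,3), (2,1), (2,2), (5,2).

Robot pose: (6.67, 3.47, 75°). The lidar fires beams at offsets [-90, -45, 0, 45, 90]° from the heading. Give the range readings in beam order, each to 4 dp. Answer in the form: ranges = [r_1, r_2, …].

ranges = [1.3769, 1.5358, 1.5840, 1.7667, 5.8700]

beam 1: φ=-90°, α=345°
  dir = (cos 345°, sin 345°) = (0.9659, -0.2588); from cell (6,3)
  next x-line at t=0.3416, next y-line at t=1.8159; Δt_x=1.0353, Δt_y=3.8637
    x: enter (7,3) at t=0.3416
    x: enter (8,3) at t=1.3769 ← occupied
  → r_1 = 1.3769
beam 2: φ=-45°, α=30°
  dir = (cos 30°, sin 30°) = (0.8660, 0.5000); from cell (6,3)
  next x-line at t=0.3811, next y-line at t=1.0600; Δt_x=1.1547, Δt_y=2.0000
    x: enter (7,3) at t=0.3811
    y: enter (7,4) at t=1.0600
    x: enter (8,4) at t=1.5358 ← occupied
  → r_2 = 1.5358
beam 3: φ=0°, α=75°
  dir = (cos 75°, sin 75°) = (0.2588, 0.9659); from cell (6,3)
  next x-line at t=1.2750, next y-line at t=0.5487; Δt_x=3.8637, Δt_y=1.0353
    y: enter (6,4) at t=0.5487
    x: enter (7,4) at t=1.2750
    y: enter (7,5) at t=1.5840 ← occupied
  → r_3 = 1.5840
beam 4: φ=45°, α=120°
  dir = (cos 120°, sin 120°) = (-0.5000, 0.8660); from cell (6,3)
  next x-line at t=1.3400, next y-line at t=0.6120; Δt_x=2.0000, Δt_y=1.1547
    y: enter (6,4) at t=0.6120
    x: enter (5,4) at t=1.3400
    y: enter (5,5) at t=1.7667 ← occupied
  → r_4 = 1.7667
beam 5: φ=90°, α=165°
  dir = (cos 165°, sin 165°) = (-0.9659, 0.2588); from cell (6,3)
  next x-line at t=0.6936, next y-line at t=2.0478; Δt_x=1.0353, Δt_y=3.8637
    x: enter (5,3) at t=0.6936
    x: enter (4,3) at t=1.7289
    y: enter (4,4) at t=2.0478
    x: enter (3,4) at t=2.7642
    x: enter (2,4) at t=3.7995
    x: enter (1,4) at t=4.8347
    x: enter (0,4) at t=5.8700 ← occupied
  → r_5 = 5.8700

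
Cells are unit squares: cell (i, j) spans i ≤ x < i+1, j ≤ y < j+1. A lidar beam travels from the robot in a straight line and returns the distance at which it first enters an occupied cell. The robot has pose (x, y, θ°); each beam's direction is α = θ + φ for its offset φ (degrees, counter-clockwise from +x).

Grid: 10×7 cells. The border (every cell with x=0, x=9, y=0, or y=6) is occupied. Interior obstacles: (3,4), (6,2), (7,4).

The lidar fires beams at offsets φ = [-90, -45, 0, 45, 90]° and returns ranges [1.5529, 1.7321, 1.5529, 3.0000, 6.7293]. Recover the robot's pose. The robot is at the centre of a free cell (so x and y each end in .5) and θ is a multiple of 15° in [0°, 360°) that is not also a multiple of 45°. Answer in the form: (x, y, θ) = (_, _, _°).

Enumerate (i+0.5, j+0.5, θ) over the 37 free cells and 16 admissible headings. For each, cast all 5 beams and compare to the given ranges.
  (3.5, 3.5, 60°): beam 1 = 2.8868 ≠ 1.5529 ✗
  (5.5, 4.5, 30°): beam 1 = 1.7321 ≠ 1.5529 ✗
  (2.5, 5.5, 285°): beam 2 = 3.0000 ≠ 1.7321 ✗
  (7.5, 2.5, 285°): beam 1 = 0.5176 ≠ 1.5529 ✗
  …
  (2.5, 2.5, 285°): r_1=1.5529, r_2=1.7321, r_3=1.5529, r_4=3.0000, r_5=6.7293 — all match ✓
Unique over the lattice → pose = (2.5, 2.5, 285°).

(x, y, θ) = (2.5, 2.5, 285°)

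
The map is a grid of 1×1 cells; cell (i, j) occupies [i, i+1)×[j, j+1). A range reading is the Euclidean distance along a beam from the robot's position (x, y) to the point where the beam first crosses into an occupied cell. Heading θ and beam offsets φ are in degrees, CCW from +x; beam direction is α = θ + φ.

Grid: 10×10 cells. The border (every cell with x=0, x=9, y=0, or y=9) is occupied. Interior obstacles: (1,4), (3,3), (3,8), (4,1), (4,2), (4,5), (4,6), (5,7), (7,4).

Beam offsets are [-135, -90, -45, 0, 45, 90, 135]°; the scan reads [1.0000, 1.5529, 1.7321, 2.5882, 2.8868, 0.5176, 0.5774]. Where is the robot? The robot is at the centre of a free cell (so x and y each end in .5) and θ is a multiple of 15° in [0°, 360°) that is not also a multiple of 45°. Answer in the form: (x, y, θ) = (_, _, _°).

The pose lattice has 55·16 = 880 candidates. Test each by forward raycasting.
  (6.5, 2.5, 195°): beam 1 = 1.7321 ≠ 1.0000 ✗
  (6.5, 3.5, 30°): beam 1 = 2.5882 ≠ 1.0000 ✗
  (8.5, 4.5, 15°): beam 1 = 4.0415 ≠ 1.0000 ✗
  (6.5, 4.5, 300°): beam 1 = 1.9319 ≠ 1.0000 ✗
  …
  (2.5, 3.5, 255°): r_1=1.0000, r_2=1.5529, r_3=1.7321, r_4=2.5882, r_5=2.8868, r_6=0.5176, r_7=0.5774 — all match ✓
Only this pose fits every beam.

(x, y, θ) = (2.5, 3.5, 255°)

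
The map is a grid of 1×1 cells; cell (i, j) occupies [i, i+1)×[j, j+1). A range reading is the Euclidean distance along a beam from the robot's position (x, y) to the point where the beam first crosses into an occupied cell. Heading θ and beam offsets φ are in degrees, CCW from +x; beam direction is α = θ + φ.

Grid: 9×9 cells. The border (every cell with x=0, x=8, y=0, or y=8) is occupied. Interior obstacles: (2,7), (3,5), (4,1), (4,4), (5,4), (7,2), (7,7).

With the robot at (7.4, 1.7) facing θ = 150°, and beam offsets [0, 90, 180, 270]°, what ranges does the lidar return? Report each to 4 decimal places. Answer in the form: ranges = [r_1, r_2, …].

ranges = [7.3901, 0.8083, 0.6928, 0.3464]

beam 1: φ=0°, α=150°
  d=(-0.8660,0.5000)  start (7,1)  tX=0.4619 tY=0.6000  stride 1/|dx|=1.1547 1/|dy|=2.0000
    cross x-line → (6,1), t=0.4619
    cross y-line → (6,2), t=0.6000
    cross x-line → (5,2), t=1.6166
    cross y-line → (5,3), t=2.6000
    cross x-line → (4,3), t=2.7713
    cross x-line → (3,3), t=3.9260
    cross y-line → (3,4), t=4.6000
    cross x-line → (2,4), t=5.0807
    cross x-line → (1,4), t=6.2354
    cross y-line → (1,5), t=6.6000
    cross x-line → (0,5), t=7.3901 (wall)
  → r_1 = 7.3901
beam 2: φ=90°, α=240°
  d=(-0.5000,-0.8660)  start (7,1)  tX=0.8000 tY=0.8083  stride 1/|dx|=2.0000 1/|dy|=1.1547
    cross x-line → (6,1), t=0.8000
    cross y-line → (6,0), t=0.8083 (wall)
  → r_2 = 0.8083
beam 3: φ=180°, α=330°
  d=(0.8660,-0.5000)  start (7,1)  tX=0.6928 tY=1.4000  stride 1/|dx|=1.1547 1/|dy|=2.0000
    cross x-line → (8,1), t=0.6928 (wall)
  → r_3 = 0.6928
beam 4: φ=270°, α=60°
  d=(0.5000,0.8660)  start (7,1)  tX=1.2000 tY=0.3464  stride 1/|dx|=2.0000 1/|dy|=1.1547
    cross y-line → (7,2), t=0.3464 (wall)
  → r_4 = 0.3464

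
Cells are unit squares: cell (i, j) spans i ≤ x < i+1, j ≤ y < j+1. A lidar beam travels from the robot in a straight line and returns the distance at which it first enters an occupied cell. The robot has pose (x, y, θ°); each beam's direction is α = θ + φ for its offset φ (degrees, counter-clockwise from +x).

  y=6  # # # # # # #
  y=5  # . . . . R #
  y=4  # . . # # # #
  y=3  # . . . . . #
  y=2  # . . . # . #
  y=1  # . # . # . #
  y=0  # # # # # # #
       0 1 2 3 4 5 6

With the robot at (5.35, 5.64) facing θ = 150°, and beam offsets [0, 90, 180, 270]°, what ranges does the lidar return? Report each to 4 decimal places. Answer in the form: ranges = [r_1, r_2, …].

beam 1: φ=0°, α=150°
  cosα=-0.8660 sinα=0.5000 | (5,5) | tMaxX 0.4041 tMaxY 0.7200 | tΔX 1.1547 tΔY 2.0000
    t=0.4041 [x] (4,5)
    t=0.7200 [y] (4,6) — stop
  → r_1 = 0.7200
beam 2: φ=90°, α=240°
  cosα=-0.5000 sinα=-0.8660 | (5,5) | tMaxX 0.7000 tMaxY 0.7390 | tΔX 2.0000 tΔY 1.1547
    t=0.7000 [x] (4,5)
    t=0.7390 [y] (4,4) — stop
  → r_2 = 0.7390
beam 3: φ=180°, α=330°
  cosα=0.8660 sinα=-0.5000 | (5,5) | tMaxX 0.7506 tMaxY 1.2800 | tΔX 1.1547 tΔY 2.0000
    t=0.7506 [x] (6,5) — stop
  → r_3 = 0.7506
beam 4: φ=270°, α=60°
  cosα=0.5000 sinα=0.8660 | (5,5) | tMaxX 1.3000 tMaxY 0.4157 | tΔX 2.0000 tΔY 1.1547
    t=0.4157 [y] (5,6) — stop
  → r_4 = 0.4157

ranges = [0.7200, 0.7390, 0.7506, 0.4157]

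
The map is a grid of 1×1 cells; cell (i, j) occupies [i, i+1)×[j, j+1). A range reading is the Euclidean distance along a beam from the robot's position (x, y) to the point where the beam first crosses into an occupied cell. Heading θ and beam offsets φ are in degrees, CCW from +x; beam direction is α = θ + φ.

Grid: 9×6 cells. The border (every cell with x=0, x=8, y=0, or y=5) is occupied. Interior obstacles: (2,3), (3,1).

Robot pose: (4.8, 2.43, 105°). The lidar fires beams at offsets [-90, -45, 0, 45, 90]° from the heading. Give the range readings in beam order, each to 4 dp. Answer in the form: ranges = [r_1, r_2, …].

beam 1: φ=-90°, α=15°
  dir = (cos 15°, sin 15°) = (0.9659, 0.2588); from cell (4,2)
  next x-line at t=0.2071, next y-line at t=2.2023; Δt_x=1.0353, Δt_y=3.8637
    x: enter (5,2) at t=0.2071
    x: enter (6,2) at t=1.2423
    y: enter (6,3) at t=2.2023
    x: enter (7,3) at t=2.2776
    x: enter (8,3) at t=3.3129 ← occupied
  → r_1 = 3.3129
beam 2: φ=-45°, α=60°
  dir = (cos 60°, sin 60°) = (0.5000, 0.8660); from cell (4,2)
  next x-line at t=0.4000, next y-line at t=0.6582; Δt_x=2.0000, Δt_y=1.1547
    x: enter (5,2) at t=0.4000
    y: enter (5,3) at t=0.6582
    y: enter (5,4) at t=1.8129
    x: enter (6,4) at t=2.4000
    y: enter (6,5) at t=2.9676 ← occupied
  → r_2 = 2.9676
beam 3: φ=0°, α=105°
  dir = (cos 105°, sin 105°) = (-0.2588, 0.9659); from cell (4,2)
  next x-line at t=3.0910, next y-line at t=0.5901; Δt_x=3.8637, Δt_y=1.0353
    y: enter (4,3) at t=0.5901
    y: enter (4,4) at t=1.6254
    y: enter (4,5) at t=2.6607 ← occupied
  → r_3 = 2.6607
beam 4: φ=45°, α=150°
  dir = (cos 150°, sin 150°) = (-0.8660, 0.5000); from cell (4,2)
  next x-line at t=0.9238, next y-line at t=1.1400; Δt_x=1.1547, Δt_y=2.0000
    x: enter (3,2) at t=0.9238
    y: enter (3,3) at t=1.1400
    x: enter (2,3) at t=2.0785 ← occupied
  → r_4 = 2.0785
beam 5: φ=90°, α=195°
  dir = (cos 195°, sin 195°) = (-0.9659, -0.2588); from cell (4,2)
  next x-line at t=0.8282, next y-line at t=1.6614; Δt_x=1.0353, Δt_y=3.8637
    x: enter (3,2) at t=0.8282
    y: enter (3,1) at t=1.6614 ← occupied
  → r_5 = 1.6614

ranges = [3.3129, 2.9676, 2.6607, 2.0785, 1.6614]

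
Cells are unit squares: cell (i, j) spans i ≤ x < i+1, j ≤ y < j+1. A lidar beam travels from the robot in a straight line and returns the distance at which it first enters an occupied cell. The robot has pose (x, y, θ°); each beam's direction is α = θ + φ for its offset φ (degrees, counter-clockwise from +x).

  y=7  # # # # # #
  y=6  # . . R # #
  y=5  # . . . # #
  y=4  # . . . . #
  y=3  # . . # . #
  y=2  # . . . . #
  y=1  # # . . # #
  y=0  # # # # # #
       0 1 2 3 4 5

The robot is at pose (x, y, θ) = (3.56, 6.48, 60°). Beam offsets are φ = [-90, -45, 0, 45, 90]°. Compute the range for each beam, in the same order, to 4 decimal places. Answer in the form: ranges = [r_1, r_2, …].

ranges = [0.5081, 0.4555, 0.6004, 0.5383, 1.0400]

beam 1: φ=-90°, α=330°
  d=(0.8660,-0.5000)  start (3,6)  tX=0.5081 tY=0.9600  stride 1/|dx|=1.1547 1/|dy|=2.0000
    cross x-line → (4,6), t=0.5081 (wall)
  → r_1 = 0.5081
beam 2: φ=-45°, α=15°
  d=(0.9659,0.2588)  start (3,6)  tX=0.4555 tY=2.0091  stride 1/|dx|=1.0353 1/|dy|=3.8637
    cross x-line → (4,6), t=0.4555 (wall)
  → r_2 = 0.4555
beam 3: φ=0°, α=60°
  d=(0.5000,0.8660)  start (3,6)  tX=0.8800 tY=0.6004  stride 1/|dx|=2.0000 1/|dy|=1.1547
    cross y-line → (3,7), t=0.6004 (wall)
  → r_3 = 0.6004
beam 4: φ=45°, α=105°
  d=(-0.2588,0.9659)  start (3,6)  tX=2.1637 tY=0.5383  stride 1/|dx|=3.8637 1/|dy|=1.0353
    cross y-line → (3,7), t=0.5383 (wall)
  → r_4 = 0.5383
beam 5: φ=90°, α=150°
  d=(-0.8660,0.5000)  start (3,6)  tX=0.6466 tY=1.0400  stride 1/|dx|=1.1547 1/|dy|=2.0000
    cross x-line → (2,6), t=0.6466
    cross y-line → (2,7), t=1.0400 (wall)
  → r_5 = 1.0400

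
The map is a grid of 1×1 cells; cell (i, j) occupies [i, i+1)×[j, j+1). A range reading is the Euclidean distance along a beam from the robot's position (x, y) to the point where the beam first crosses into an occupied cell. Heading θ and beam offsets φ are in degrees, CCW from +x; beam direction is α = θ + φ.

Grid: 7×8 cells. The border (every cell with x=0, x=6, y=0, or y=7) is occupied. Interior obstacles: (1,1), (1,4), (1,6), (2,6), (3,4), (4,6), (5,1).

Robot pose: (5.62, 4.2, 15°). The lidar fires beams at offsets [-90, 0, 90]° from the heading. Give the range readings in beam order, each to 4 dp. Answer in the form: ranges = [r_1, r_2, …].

beam 1: φ=-90°, α=285°
  direction (0.2588, -0.9659); cell (5,4); t to first gridline: x 1.4682, y 0.2071 (then +3.8637 / +1.0353)
    (5,3) via y @ 0.2071
    (5,2) via y @ 1.2423
    (6,2) via x @ 1.4682  # hit
  → r_1 = 1.4682
beam 2: φ=0°, α=15°
  direction (0.9659, 0.2588); cell (5,4); t to first gridline: x 0.3934, y 3.0910 (then +1.0353 / +3.8637)
    (6,4) via x @ 0.3934  # hit
  → r_2 = 0.3934
beam 3: φ=90°, α=105°
  direction (-0.2588, 0.9659); cell (5,4); t to first gridline: x 2.3955, y 0.8282 (then +3.8637 / +1.0353)
    (5,5) via y @ 0.8282
    (5,6) via y @ 1.8635
    (4,6) via x @ 2.3955  # hit
  → r_3 = 2.3955

ranges = [1.4682, 0.3934, 2.3955]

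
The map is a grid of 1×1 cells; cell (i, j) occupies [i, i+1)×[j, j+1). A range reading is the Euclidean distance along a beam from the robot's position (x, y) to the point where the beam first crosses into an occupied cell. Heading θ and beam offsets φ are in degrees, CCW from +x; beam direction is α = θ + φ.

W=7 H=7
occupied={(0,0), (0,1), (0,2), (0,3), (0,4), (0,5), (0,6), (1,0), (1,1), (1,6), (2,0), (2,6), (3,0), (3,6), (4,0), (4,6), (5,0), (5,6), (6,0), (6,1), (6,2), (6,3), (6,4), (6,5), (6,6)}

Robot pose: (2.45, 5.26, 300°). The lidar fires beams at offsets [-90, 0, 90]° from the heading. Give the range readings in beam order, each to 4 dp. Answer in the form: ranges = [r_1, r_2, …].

ranges = [1.6743, 4.9190, 1.4800]

beam 1: φ=-90°, α=210°
  direction (-0.8660, -0.5000); cell (2,5); t to first gridline: x 0.5196, y 0.5200 (then +1.1547 / +2.0000)
    (1,5) via x @ 0.5196
    (1,4) via y @ 0.5200
    (0,4) via x @ 1.6743  # hit
  → r_1 = 1.6743
beam 2: φ=0°, α=300°
  direction (0.5000, -0.8660); cell (2,5); t to first gridline: x 1.1000, y 0.3002 (then +2.0000 / +1.1547)
    (2,4) via y @ 0.3002
    (3,4) via x @ 1.1000
    (3,3) via y @ 1.4549
    (3,2) via y @ 2.6096
    (4,2) via x @ 3.1000
    (4,1) via y @ 3.7643
    (4,0) via y @ 4.9190  # hit
  → r_2 = 4.9190
beam 3: φ=90°, α=30°
  direction (0.8660, 0.5000); cell (2,5); t to first gridline: x 0.6351, y 1.4800 (then +1.1547 / +2.0000)
    (3,5) via x @ 0.6351
    (3,6) via y @ 1.4800  # hit
  → r_3 = 1.4800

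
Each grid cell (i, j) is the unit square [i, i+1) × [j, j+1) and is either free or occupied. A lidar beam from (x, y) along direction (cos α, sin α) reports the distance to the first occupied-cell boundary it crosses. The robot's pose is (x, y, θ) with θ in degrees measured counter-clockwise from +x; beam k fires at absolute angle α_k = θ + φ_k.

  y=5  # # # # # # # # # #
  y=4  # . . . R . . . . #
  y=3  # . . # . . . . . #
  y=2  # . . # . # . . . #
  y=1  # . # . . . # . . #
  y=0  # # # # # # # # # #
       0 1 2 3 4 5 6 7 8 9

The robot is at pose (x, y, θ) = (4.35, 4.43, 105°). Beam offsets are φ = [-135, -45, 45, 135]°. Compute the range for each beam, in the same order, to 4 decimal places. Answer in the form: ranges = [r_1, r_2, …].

ranges = [5.3694, 0.6582, 1.1400, 0.7000]

beam 1: φ=-135°, α=330°
  direction (0.8660, -0.5000); cell (4,4); t to first gridline: x 0.7506, y 0.8600 (then +1.1547 / +2.0000)
    (5,4) via x @ 0.7506
    (5,3) via y @ 0.8600
    (6,3) via x @ 1.9053
    (6,2) via y @ 2.8600
    (7,2) via x @ 3.0600
    (8,2) via x @ 4.2147
    (8,1) via y @ 4.8600
    (9,1) via x @ 5.3694  # hit
  → r_1 = 5.3694
beam 2: φ=-45°, α=60°
  direction (0.5000, 0.8660); cell (4,4); t to first gridline: x 1.3000, y 0.6582 (then +2.0000 / +1.1547)
    (4,5) via y @ 0.6582  # hit
  → r_2 = 0.6582
beam 3: φ=45°, α=150°
  direction (-0.8660, 0.5000); cell (4,4); t to first gridline: x 0.4041, y 1.1400 (then +1.1547 / +2.0000)
    (3,4) via x @ 0.4041
    (3,5) via y @ 1.1400  # hit
  → r_3 = 1.1400
beam 4: φ=135°, α=240°
  direction (-0.5000, -0.8660); cell (4,4); t to first gridline: x 0.7000, y 0.4965 (then +2.0000 / +1.1547)
    (4,3) via y @ 0.4965
    (3,3) via x @ 0.7000  # hit
  → r_4 = 0.7000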